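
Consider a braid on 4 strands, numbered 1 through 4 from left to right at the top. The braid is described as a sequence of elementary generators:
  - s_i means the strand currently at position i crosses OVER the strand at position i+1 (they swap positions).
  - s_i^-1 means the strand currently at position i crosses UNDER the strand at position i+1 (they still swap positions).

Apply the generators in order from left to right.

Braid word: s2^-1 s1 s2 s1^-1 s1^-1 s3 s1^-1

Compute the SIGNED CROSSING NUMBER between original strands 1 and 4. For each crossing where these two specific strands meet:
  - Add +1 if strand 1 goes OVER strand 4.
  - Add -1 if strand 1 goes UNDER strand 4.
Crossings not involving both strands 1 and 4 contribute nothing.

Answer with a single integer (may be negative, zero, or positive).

Gen 1: crossing 2x3. Both 1&4? no. Sum: 0
Gen 2: crossing 1x3. Both 1&4? no. Sum: 0
Gen 3: crossing 1x2. Both 1&4? no. Sum: 0
Gen 4: crossing 3x2. Both 1&4? no. Sum: 0
Gen 5: crossing 2x3. Both 1&4? no. Sum: 0
Gen 6: 1 over 4. Both 1&4? yes. Contrib: +1. Sum: 1
Gen 7: crossing 3x2. Both 1&4? no. Sum: 1

Answer: 1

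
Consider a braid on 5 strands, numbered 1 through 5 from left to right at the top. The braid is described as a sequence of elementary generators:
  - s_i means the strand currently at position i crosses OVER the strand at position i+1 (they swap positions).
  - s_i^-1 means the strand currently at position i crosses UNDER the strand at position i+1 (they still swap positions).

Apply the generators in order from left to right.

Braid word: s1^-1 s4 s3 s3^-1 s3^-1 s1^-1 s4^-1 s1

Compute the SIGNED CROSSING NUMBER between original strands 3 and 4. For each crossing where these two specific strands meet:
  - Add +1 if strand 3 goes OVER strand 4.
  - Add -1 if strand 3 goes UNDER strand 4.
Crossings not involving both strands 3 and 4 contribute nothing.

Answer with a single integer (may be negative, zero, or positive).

Answer: -1

Derivation:
Gen 1: crossing 1x2. Both 3&4? no. Sum: 0
Gen 2: crossing 4x5. Both 3&4? no. Sum: 0
Gen 3: crossing 3x5. Both 3&4? no. Sum: 0
Gen 4: crossing 5x3. Both 3&4? no. Sum: 0
Gen 5: crossing 3x5. Both 3&4? no. Sum: 0
Gen 6: crossing 2x1. Both 3&4? no. Sum: 0
Gen 7: 3 under 4. Both 3&4? yes. Contrib: -1. Sum: -1
Gen 8: crossing 1x2. Both 3&4? no. Sum: -1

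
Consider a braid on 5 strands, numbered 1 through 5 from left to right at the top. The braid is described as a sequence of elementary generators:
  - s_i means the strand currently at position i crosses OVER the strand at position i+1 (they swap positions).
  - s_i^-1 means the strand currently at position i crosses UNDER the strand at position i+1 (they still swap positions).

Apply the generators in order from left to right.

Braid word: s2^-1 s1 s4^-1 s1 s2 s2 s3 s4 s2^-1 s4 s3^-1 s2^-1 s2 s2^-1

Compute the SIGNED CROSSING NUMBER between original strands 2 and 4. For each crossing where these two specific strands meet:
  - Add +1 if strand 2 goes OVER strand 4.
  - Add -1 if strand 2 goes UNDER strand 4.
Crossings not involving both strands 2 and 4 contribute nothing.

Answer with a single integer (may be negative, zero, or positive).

Gen 1: crossing 2x3. Both 2&4? no. Sum: 0
Gen 2: crossing 1x3. Both 2&4? no. Sum: 0
Gen 3: crossing 4x5. Both 2&4? no. Sum: 0
Gen 4: crossing 3x1. Both 2&4? no. Sum: 0
Gen 5: crossing 3x2. Both 2&4? no. Sum: 0
Gen 6: crossing 2x3. Both 2&4? no. Sum: 0
Gen 7: crossing 2x5. Both 2&4? no. Sum: 0
Gen 8: 2 over 4. Both 2&4? yes. Contrib: +1. Sum: 1
Gen 9: crossing 3x5. Both 2&4? no. Sum: 1
Gen 10: 4 over 2. Both 2&4? yes. Contrib: -1. Sum: 0
Gen 11: crossing 3x2. Both 2&4? no. Sum: 0
Gen 12: crossing 5x2. Both 2&4? no. Sum: 0
Gen 13: crossing 2x5. Both 2&4? no. Sum: 0
Gen 14: crossing 5x2. Both 2&4? no. Sum: 0

Answer: 0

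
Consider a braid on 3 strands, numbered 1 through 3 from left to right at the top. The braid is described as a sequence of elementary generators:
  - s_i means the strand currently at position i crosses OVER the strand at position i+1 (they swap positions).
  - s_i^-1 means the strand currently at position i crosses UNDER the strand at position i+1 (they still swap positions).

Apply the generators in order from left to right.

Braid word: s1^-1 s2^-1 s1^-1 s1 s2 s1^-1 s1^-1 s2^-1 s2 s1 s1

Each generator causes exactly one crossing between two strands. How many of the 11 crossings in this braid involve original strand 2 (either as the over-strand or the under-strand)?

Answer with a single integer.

Answer: 7

Derivation:
Gen 1: crossing 1x2. Involves strand 2? yes. Count so far: 1
Gen 2: crossing 1x3. Involves strand 2? no. Count so far: 1
Gen 3: crossing 2x3. Involves strand 2? yes. Count so far: 2
Gen 4: crossing 3x2. Involves strand 2? yes. Count so far: 3
Gen 5: crossing 3x1. Involves strand 2? no. Count so far: 3
Gen 6: crossing 2x1. Involves strand 2? yes. Count so far: 4
Gen 7: crossing 1x2. Involves strand 2? yes. Count so far: 5
Gen 8: crossing 1x3. Involves strand 2? no. Count so far: 5
Gen 9: crossing 3x1. Involves strand 2? no. Count so far: 5
Gen 10: crossing 2x1. Involves strand 2? yes. Count so far: 6
Gen 11: crossing 1x2. Involves strand 2? yes. Count so far: 7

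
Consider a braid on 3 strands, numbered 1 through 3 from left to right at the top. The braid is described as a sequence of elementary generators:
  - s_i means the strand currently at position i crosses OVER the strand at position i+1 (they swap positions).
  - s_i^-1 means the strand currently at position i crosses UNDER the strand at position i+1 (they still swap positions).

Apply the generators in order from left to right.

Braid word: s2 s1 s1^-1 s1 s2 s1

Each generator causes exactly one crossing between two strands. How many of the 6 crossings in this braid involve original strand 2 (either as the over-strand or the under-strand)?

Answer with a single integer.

Answer: 3

Derivation:
Gen 1: crossing 2x3. Involves strand 2? yes. Count so far: 1
Gen 2: crossing 1x3. Involves strand 2? no. Count so far: 1
Gen 3: crossing 3x1. Involves strand 2? no. Count so far: 1
Gen 4: crossing 1x3. Involves strand 2? no. Count so far: 1
Gen 5: crossing 1x2. Involves strand 2? yes. Count so far: 2
Gen 6: crossing 3x2. Involves strand 2? yes. Count so far: 3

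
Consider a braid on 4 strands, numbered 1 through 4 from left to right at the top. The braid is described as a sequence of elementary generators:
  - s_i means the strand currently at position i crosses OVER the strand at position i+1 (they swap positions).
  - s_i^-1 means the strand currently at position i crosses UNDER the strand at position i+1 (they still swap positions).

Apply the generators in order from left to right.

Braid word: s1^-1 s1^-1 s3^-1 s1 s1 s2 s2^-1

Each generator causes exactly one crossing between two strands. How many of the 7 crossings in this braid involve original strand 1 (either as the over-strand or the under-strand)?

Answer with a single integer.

Gen 1: crossing 1x2. Involves strand 1? yes. Count so far: 1
Gen 2: crossing 2x1. Involves strand 1? yes. Count so far: 2
Gen 3: crossing 3x4. Involves strand 1? no. Count so far: 2
Gen 4: crossing 1x2. Involves strand 1? yes. Count so far: 3
Gen 5: crossing 2x1. Involves strand 1? yes. Count so far: 4
Gen 6: crossing 2x4. Involves strand 1? no. Count so far: 4
Gen 7: crossing 4x2. Involves strand 1? no. Count so far: 4

Answer: 4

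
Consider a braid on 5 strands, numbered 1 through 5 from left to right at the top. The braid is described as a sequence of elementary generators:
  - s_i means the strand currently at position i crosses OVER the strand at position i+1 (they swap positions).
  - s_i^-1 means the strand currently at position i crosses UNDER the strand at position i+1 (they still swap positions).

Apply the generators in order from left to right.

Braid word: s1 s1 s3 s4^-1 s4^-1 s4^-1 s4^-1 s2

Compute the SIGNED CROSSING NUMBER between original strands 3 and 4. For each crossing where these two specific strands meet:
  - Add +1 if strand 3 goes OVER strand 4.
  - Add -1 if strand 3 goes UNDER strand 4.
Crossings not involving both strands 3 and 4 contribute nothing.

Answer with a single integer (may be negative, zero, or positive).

Gen 1: crossing 1x2. Both 3&4? no. Sum: 0
Gen 2: crossing 2x1. Both 3&4? no. Sum: 0
Gen 3: 3 over 4. Both 3&4? yes. Contrib: +1. Sum: 1
Gen 4: crossing 3x5. Both 3&4? no. Sum: 1
Gen 5: crossing 5x3. Both 3&4? no. Sum: 1
Gen 6: crossing 3x5. Both 3&4? no. Sum: 1
Gen 7: crossing 5x3. Both 3&4? no. Sum: 1
Gen 8: crossing 2x4. Both 3&4? no. Sum: 1

Answer: 1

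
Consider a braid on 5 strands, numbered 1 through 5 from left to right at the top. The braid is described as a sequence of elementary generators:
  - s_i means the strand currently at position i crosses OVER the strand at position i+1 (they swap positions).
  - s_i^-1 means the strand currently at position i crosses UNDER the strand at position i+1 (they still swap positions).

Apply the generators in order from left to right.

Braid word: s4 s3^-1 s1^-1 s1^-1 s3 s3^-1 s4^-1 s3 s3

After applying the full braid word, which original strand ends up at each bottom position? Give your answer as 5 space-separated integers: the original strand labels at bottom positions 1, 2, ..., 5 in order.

Answer: 1 2 5 4 3

Derivation:
Gen 1 (s4): strand 4 crosses over strand 5. Perm now: [1 2 3 5 4]
Gen 2 (s3^-1): strand 3 crosses under strand 5. Perm now: [1 2 5 3 4]
Gen 3 (s1^-1): strand 1 crosses under strand 2. Perm now: [2 1 5 3 4]
Gen 4 (s1^-1): strand 2 crosses under strand 1. Perm now: [1 2 5 3 4]
Gen 5 (s3): strand 5 crosses over strand 3. Perm now: [1 2 3 5 4]
Gen 6 (s3^-1): strand 3 crosses under strand 5. Perm now: [1 2 5 3 4]
Gen 7 (s4^-1): strand 3 crosses under strand 4. Perm now: [1 2 5 4 3]
Gen 8 (s3): strand 5 crosses over strand 4. Perm now: [1 2 4 5 3]
Gen 9 (s3): strand 4 crosses over strand 5. Perm now: [1 2 5 4 3]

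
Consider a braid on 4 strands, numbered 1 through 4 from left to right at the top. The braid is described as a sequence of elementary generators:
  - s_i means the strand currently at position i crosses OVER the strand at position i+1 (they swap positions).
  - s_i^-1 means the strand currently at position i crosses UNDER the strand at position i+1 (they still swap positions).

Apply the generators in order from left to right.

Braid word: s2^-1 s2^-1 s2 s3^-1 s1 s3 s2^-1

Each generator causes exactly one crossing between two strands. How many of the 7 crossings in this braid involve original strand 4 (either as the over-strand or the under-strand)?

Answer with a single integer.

Answer: 2

Derivation:
Gen 1: crossing 2x3. Involves strand 4? no. Count so far: 0
Gen 2: crossing 3x2. Involves strand 4? no. Count so far: 0
Gen 3: crossing 2x3. Involves strand 4? no. Count so far: 0
Gen 4: crossing 2x4. Involves strand 4? yes. Count so far: 1
Gen 5: crossing 1x3. Involves strand 4? no. Count so far: 1
Gen 6: crossing 4x2. Involves strand 4? yes. Count so far: 2
Gen 7: crossing 1x2. Involves strand 4? no. Count so far: 2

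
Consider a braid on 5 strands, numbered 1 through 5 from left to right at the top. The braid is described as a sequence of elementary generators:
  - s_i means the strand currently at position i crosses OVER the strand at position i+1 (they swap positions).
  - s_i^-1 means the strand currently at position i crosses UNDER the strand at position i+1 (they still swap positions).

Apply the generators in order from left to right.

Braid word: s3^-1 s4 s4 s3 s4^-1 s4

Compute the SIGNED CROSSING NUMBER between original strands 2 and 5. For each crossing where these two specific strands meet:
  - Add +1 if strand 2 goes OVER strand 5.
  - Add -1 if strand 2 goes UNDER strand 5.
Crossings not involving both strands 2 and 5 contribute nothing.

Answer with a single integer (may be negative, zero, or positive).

Gen 1: crossing 3x4. Both 2&5? no. Sum: 0
Gen 2: crossing 3x5. Both 2&5? no. Sum: 0
Gen 3: crossing 5x3. Both 2&5? no. Sum: 0
Gen 4: crossing 4x3. Both 2&5? no. Sum: 0
Gen 5: crossing 4x5. Both 2&5? no. Sum: 0
Gen 6: crossing 5x4. Both 2&5? no. Sum: 0

Answer: 0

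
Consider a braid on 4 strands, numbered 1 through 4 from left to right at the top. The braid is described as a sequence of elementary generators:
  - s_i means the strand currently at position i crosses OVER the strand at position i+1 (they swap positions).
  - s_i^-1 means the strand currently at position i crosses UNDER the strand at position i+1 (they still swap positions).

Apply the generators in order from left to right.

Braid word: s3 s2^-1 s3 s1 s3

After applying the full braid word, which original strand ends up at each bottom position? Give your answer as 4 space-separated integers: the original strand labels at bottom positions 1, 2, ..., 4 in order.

Answer: 4 1 2 3

Derivation:
Gen 1 (s3): strand 3 crosses over strand 4. Perm now: [1 2 4 3]
Gen 2 (s2^-1): strand 2 crosses under strand 4. Perm now: [1 4 2 3]
Gen 3 (s3): strand 2 crosses over strand 3. Perm now: [1 4 3 2]
Gen 4 (s1): strand 1 crosses over strand 4. Perm now: [4 1 3 2]
Gen 5 (s3): strand 3 crosses over strand 2. Perm now: [4 1 2 3]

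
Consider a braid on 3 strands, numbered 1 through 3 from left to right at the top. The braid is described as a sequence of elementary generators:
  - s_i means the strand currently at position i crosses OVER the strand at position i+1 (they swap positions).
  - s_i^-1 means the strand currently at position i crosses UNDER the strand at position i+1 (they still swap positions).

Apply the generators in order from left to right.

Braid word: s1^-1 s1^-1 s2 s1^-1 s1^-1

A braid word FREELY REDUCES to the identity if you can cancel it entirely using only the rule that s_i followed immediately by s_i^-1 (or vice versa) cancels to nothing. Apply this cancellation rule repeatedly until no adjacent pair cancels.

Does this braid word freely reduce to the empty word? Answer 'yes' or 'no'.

Answer: no

Derivation:
Gen 1 (s1^-1): push. Stack: [s1^-1]
Gen 2 (s1^-1): push. Stack: [s1^-1 s1^-1]
Gen 3 (s2): push. Stack: [s1^-1 s1^-1 s2]
Gen 4 (s1^-1): push. Stack: [s1^-1 s1^-1 s2 s1^-1]
Gen 5 (s1^-1): push. Stack: [s1^-1 s1^-1 s2 s1^-1 s1^-1]
Reduced word: s1^-1 s1^-1 s2 s1^-1 s1^-1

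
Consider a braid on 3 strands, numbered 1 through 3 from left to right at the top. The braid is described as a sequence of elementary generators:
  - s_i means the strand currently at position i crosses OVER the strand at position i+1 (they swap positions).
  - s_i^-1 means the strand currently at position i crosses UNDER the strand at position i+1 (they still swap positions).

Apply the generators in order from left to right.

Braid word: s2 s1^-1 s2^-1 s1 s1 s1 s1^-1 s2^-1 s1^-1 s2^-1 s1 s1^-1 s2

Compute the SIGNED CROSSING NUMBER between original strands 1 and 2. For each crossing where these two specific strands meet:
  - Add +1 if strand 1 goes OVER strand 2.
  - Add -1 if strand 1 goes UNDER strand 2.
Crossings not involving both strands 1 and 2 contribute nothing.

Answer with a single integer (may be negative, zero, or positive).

Answer: 2

Derivation:
Gen 1: crossing 2x3. Both 1&2? no. Sum: 0
Gen 2: crossing 1x3. Both 1&2? no. Sum: 0
Gen 3: 1 under 2. Both 1&2? yes. Contrib: -1. Sum: -1
Gen 4: crossing 3x2. Both 1&2? no. Sum: -1
Gen 5: crossing 2x3. Both 1&2? no. Sum: -1
Gen 6: crossing 3x2. Both 1&2? no. Sum: -1
Gen 7: crossing 2x3. Both 1&2? no. Sum: -1
Gen 8: 2 under 1. Both 1&2? yes. Contrib: +1. Sum: 0
Gen 9: crossing 3x1. Both 1&2? no. Sum: 0
Gen 10: crossing 3x2. Both 1&2? no. Sum: 0
Gen 11: 1 over 2. Both 1&2? yes. Contrib: +1. Sum: 1
Gen 12: 2 under 1. Both 1&2? yes. Contrib: +1. Sum: 2
Gen 13: crossing 2x3. Both 1&2? no. Sum: 2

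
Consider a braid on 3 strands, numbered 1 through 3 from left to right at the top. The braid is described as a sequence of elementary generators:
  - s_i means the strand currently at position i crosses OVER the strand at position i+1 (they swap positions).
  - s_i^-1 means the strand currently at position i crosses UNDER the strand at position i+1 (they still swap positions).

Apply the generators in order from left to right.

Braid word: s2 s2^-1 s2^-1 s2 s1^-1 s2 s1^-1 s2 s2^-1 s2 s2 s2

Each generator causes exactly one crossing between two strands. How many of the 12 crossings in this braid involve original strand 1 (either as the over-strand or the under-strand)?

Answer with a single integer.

Gen 1: crossing 2x3. Involves strand 1? no. Count so far: 0
Gen 2: crossing 3x2. Involves strand 1? no. Count so far: 0
Gen 3: crossing 2x3. Involves strand 1? no. Count so far: 0
Gen 4: crossing 3x2. Involves strand 1? no. Count so far: 0
Gen 5: crossing 1x2. Involves strand 1? yes. Count so far: 1
Gen 6: crossing 1x3. Involves strand 1? yes. Count so far: 2
Gen 7: crossing 2x3. Involves strand 1? no. Count so far: 2
Gen 8: crossing 2x1. Involves strand 1? yes. Count so far: 3
Gen 9: crossing 1x2. Involves strand 1? yes. Count so far: 4
Gen 10: crossing 2x1. Involves strand 1? yes. Count so far: 5
Gen 11: crossing 1x2. Involves strand 1? yes. Count so far: 6
Gen 12: crossing 2x1. Involves strand 1? yes. Count so far: 7

Answer: 7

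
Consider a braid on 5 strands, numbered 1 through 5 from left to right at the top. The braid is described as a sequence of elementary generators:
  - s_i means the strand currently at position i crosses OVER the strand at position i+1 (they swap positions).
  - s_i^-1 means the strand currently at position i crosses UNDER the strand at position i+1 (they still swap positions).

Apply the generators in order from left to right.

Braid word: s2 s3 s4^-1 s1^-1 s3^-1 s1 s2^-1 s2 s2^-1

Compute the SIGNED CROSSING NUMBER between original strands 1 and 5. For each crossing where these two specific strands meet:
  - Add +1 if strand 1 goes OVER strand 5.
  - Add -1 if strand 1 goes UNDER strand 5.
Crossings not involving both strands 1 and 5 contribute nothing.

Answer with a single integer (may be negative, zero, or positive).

Answer: 0

Derivation:
Gen 1: crossing 2x3. Both 1&5? no. Sum: 0
Gen 2: crossing 2x4. Both 1&5? no. Sum: 0
Gen 3: crossing 2x5. Both 1&5? no. Sum: 0
Gen 4: crossing 1x3. Both 1&5? no. Sum: 0
Gen 5: crossing 4x5. Both 1&5? no. Sum: 0
Gen 6: crossing 3x1. Both 1&5? no. Sum: 0
Gen 7: crossing 3x5. Both 1&5? no. Sum: 0
Gen 8: crossing 5x3. Both 1&5? no. Sum: 0
Gen 9: crossing 3x5. Both 1&5? no. Sum: 0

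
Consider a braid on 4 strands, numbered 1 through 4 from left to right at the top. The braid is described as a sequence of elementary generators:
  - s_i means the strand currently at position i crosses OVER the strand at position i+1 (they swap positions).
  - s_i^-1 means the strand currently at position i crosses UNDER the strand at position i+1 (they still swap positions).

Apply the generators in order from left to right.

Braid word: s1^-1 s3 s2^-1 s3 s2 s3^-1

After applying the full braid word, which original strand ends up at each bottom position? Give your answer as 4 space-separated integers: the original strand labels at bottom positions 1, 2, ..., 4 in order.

Answer: 2 3 1 4

Derivation:
Gen 1 (s1^-1): strand 1 crosses under strand 2. Perm now: [2 1 3 4]
Gen 2 (s3): strand 3 crosses over strand 4. Perm now: [2 1 4 3]
Gen 3 (s2^-1): strand 1 crosses under strand 4. Perm now: [2 4 1 3]
Gen 4 (s3): strand 1 crosses over strand 3. Perm now: [2 4 3 1]
Gen 5 (s2): strand 4 crosses over strand 3. Perm now: [2 3 4 1]
Gen 6 (s3^-1): strand 4 crosses under strand 1. Perm now: [2 3 1 4]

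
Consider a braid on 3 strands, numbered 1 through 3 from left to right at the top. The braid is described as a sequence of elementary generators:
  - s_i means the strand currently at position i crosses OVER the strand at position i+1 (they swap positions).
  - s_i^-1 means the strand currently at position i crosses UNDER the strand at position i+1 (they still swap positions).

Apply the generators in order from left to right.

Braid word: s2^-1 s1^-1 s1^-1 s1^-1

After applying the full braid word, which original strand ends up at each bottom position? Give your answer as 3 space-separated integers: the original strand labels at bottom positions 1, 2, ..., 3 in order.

Gen 1 (s2^-1): strand 2 crosses under strand 3. Perm now: [1 3 2]
Gen 2 (s1^-1): strand 1 crosses under strand 3. Perm now: [3 1 2]
Gen 3 (s1^-1): strand 3 crosses under strand 1. Perm now: [1 3 2]
Gen 4 (s1^-1): strand 1 crosses under strand 3. Perm now: [3 1 2]

Answer: 3 1 2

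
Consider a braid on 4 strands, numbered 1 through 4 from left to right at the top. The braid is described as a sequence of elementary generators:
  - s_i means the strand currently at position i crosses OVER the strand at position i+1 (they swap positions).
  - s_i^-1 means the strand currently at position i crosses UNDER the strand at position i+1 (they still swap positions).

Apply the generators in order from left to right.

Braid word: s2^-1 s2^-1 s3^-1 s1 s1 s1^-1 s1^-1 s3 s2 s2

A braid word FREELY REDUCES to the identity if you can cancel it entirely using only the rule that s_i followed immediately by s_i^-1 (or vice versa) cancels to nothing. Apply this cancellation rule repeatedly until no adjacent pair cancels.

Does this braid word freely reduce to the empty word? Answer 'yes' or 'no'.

Answer: yes

Derivation:
Gen 1 (s2^-1): push. Stack: [s2^-1]
Gen 2 (s2^-1): push. Stack: [s2^-1 s2^-1]
Gen 3 (s3^-1): push. Stack: [s2^-1 s2^-1 s3^-1]
Gen 4 (s1): push. Stack: [s2^-1 s2^-1 s3^-1 s1]
Gen 5 (s1): push. Stack: [s2^-1 s2^-1 s3^-1 s1 s1]
Gen 6 (s1^-1): cancels prior s1. Stack: [s2^-1 s2^-1 s3^-1 s1]
Gen 7 (s1^-1): cancels prior s1. Stack: [s2^-1 s2^-1 s3^-1]
Gen 8 (s3): cancels prior s3^-1. Stack: [s2^-1 s2^-1]
Gen 9 (s2): cancels prior s2^-1. Stack: [s2^-1]
Gen 10 (s2): cancels prior s2^-1. Stack: []
Reduced word: (empty)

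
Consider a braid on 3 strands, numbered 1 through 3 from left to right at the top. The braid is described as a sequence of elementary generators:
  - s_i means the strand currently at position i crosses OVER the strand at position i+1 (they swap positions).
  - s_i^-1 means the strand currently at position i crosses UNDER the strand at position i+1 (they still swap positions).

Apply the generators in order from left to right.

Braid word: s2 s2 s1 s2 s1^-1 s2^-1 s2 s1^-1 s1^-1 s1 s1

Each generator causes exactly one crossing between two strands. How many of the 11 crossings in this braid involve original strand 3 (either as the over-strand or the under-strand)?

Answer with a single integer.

Gen 1: crossing 2x3. Involves strand 3? yes. Count so far: 1
Gen 2: crossing 3x2. Involves strand 3? yes. Count so far: 2
Gen 3: crossing 1x2. Involves strand 3? no. Count so far: 2
Gen 4: crossing 1x3. Involves strand 3? yes. Count so far: 3
Gen 5: crossing 2x3. Involves strand 3? yes. Count so far: 4
Gen 6: crossing 2x1. Involves strand 3? no. Count so far: 4
Gen 7: crossing 1x2. Involves strand 3? no. Count so far: 4
Gen 8: crossing 3x2. Involves strand 3? yes. Count so far: 5
Gen 9: crossing 2x3. Involves strand 3? yes. Count so far: 6
Gen 10: crossing 3x2. Involves strand 3? yes. Count so far: 7
Gen 11: crossing 2x3. Involves strand 3? yes. Count so far: 8

Answer: 8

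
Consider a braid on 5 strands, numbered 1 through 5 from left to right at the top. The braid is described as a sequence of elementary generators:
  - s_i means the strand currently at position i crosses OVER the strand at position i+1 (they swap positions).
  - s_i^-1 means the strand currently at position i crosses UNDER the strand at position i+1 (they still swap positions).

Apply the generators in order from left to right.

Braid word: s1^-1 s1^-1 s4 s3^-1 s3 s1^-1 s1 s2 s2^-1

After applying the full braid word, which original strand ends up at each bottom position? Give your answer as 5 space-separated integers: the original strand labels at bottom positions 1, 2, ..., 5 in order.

Gen 1 (s1^-1): strand 1 crosses under strand 2. Perm now: [2 1 3 4 5]
Gen 2 (s1^-1): strand 2 crosses under strand 1. Perm now: [1 2 3 4 5]
Gen 3 (s4): strand 4 crosses over strand 5. Perm now: [1 2 3 5 4]
Gen 4 (s3^-1): strand 3 crosses under strand 5. Perm now: [1 2 5 3 4]
Gen 5 (s3): strand 5 crosses over strand 3. Perm now: [1 2 3 5 4]
Gen 6 (s1^-1): strand 1 crosses under strand 2. Perm now: [2 1 3 5 4]
Gen 7 (s1): strand 2 crosses over strand 1. Perm now: [1 2 3 5 4]
Gen 8 (s2): strand 2 crosses over strand 3. Perm now: [1 3 2 5 4]
Gen 9 (s2^-1): strand 3 crosses under strand 2. Perm now: [1 2 3 5 4]

Answer: 1 2 3 5 4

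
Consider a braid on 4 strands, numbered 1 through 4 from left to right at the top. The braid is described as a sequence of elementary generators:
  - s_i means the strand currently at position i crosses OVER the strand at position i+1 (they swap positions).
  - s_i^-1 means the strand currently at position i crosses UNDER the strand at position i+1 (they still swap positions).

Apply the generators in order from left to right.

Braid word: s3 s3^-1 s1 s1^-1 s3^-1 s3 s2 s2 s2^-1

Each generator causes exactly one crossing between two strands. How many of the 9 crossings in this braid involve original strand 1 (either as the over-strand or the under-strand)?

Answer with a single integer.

Gen 1: crossing 3x4. Involves strand 1? no. Count so far: 0
Gen 2: crossing 4x3. Involves strand 1? no. Count so far: 0
Gen 3: crossing 1x2. Involves strand 1? yes. Count so far: 1
Gen 4: crossing 2x1. Involves strand 1? yes. Count so far: 2
Gen 5: crossing 3x4. Involves strand 1? no. Count so far: 2
Gen 6: crossing 4x3. Involves strand 1? no. Count so far: 2
Gen 7: crossing 2x3. Involves strand 1? no. Count so far: 2
Gen 8: crossing 3x2. Involves strand 1? no. Count so far: 2
Gen 9: crossing 2x3. Involves strand 1? no. Count so far: 2

Answer: 2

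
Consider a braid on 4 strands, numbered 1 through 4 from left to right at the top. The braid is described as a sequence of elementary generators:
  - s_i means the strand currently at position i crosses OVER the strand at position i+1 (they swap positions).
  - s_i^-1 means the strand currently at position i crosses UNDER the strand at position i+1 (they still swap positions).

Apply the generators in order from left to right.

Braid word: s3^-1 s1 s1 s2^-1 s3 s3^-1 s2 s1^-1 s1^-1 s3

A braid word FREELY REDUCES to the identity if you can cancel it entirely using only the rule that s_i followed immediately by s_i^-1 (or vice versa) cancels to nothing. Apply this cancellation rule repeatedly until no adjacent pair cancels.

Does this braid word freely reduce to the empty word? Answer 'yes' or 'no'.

Answer: yes

Derivation:
Gen 1 (s3^-1): push. Stack: [s3^-1]
Gen 2 (s1): push. Stack: [s3^-1 s1]
Gen 3 (s1): push. Stack: [s3^-1 s1 s1]
Gen 4 (s2^-1): push. Stack: [s3^-1 s1 s1 s2^-1]
Gen 5 (s3): push. Stack: [s3^-1 s1 s1 s2^-1 s3]
Gen 6 (s3^-1): cancels prior s3. Stack: [s3^-1 s1 s1 s2^-1]
Gen 7 (s2): cancels prior s2^-1. Stack: [s3^-1 s1 s1]
Gen 8 (s1^-1): cancels prior s1. Stack: [s3^-1 s1]
Gen 9 (s1^-1): cancels prior s1. Stack: [s3^-1]
Gen 10 (s3): cancels prior s3^-1. Stack: []
Reduced word: (empty)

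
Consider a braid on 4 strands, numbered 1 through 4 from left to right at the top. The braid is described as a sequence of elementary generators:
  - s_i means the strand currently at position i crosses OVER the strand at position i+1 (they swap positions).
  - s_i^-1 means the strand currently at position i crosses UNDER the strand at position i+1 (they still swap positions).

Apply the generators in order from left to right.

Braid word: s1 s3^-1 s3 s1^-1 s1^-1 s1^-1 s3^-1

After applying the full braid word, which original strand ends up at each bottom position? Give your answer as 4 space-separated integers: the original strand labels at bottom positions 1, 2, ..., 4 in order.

Gen 1 (s1): strand 1 crosses over strand 2. Perm now: [2 1 3 4]
Gen 2 (s3^-1): strand 3 crosses under strand 4. Perm now: [2 1 4 3]
Gen 3 (s3): strand 4 crosses over strand 3. Perm now: [2 1 3 4]
Gen 4 (s1^-1): strand 2 crosses under strand 1. Perm now: [1 2 3 4]
Gen 5 (s1^-1): strand 1 crosses under strand 2. Perm now: [2 1 3 4]
Gen 6 (s1^-1): strand 2 crosses under strand 1. Perm now: [1 2 3 4]
Gen 7 (s3^-1): strand 3 crosses under strand 4. Perm now: [1 2 4 3]

Answer: 1 2 4 3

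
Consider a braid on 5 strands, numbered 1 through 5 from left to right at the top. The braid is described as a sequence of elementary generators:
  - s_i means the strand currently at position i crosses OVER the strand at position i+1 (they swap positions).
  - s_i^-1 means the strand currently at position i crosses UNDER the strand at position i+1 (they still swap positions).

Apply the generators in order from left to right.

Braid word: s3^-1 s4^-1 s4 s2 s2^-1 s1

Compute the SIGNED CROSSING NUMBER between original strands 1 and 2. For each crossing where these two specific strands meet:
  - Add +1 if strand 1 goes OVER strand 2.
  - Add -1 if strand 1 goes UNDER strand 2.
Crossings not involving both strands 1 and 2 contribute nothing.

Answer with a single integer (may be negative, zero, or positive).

Answer: 1

Derivation:
Gen 1: crossing 3x4. Both 1&2? no. Sum: 0
Gen 2: crossing 3x5. Both 1&2? no. Sum: 0
Gen 3: crossing 5x3. Both 1&2? no. Sum: 0
Gen 4: crossing 2x4. Both 1&2? no. Sum: 0
Gen 5: crossing 4x2. Both 1&2? no. Sum: 0
Gen 6: 1 over 2. Both 1&2? yes. Contrib: +1. Sum: 1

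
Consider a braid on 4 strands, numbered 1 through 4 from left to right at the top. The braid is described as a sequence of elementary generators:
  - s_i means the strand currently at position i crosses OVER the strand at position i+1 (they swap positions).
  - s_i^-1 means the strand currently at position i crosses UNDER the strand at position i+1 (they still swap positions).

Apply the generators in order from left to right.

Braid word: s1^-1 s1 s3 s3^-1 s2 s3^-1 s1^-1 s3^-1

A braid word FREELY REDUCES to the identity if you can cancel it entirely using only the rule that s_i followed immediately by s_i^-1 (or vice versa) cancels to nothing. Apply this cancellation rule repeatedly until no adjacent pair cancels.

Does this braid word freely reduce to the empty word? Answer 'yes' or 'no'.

Gen 1 (s1^-1): push. Stack: [s1^-1]
Gen 2 (s1): cancels prior s1^-1. Stack: []
Gen 3 (s3): push. Stack: [s3]
Gen 4 (s3^-1): cancels prior s3. Stack: []
Gen 5 (s2): push. Stack: [s2]
Gen 6 (s3^-1): push. Stack: [s2 s3^-1]
Gen 7 (s1^-1): push. Stack: [s2 s3^-1 s1^-1]
Gen 8 (s3^-1): push. Stack: [s2 s3^-1 s1^-1 s3^-1]
Reduced word: s2 s3^-1 s1^-1 s3^-1

Answer: no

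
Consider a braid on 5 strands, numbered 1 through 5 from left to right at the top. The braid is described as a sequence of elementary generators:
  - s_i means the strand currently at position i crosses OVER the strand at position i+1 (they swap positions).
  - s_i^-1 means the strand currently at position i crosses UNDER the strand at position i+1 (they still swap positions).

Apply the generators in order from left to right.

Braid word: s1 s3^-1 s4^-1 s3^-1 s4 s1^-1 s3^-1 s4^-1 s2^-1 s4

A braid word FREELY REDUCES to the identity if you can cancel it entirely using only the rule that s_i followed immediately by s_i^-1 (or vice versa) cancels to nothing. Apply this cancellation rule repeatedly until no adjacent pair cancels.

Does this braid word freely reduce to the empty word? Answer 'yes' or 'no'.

Answer: no

Derivation:
Gen 1 (s1): push. Stack: [s1]
Gen 2 (s3^-1): push. Stack: [s1 s3^-1]
Gen 3 (s4^-1): push. Stack: [s1 s3^-1 s4^-1]
Gen 4 (s3^-1): push. Stack: [s1 s3^-1 s4^-1 s3^-1]
Gen 5 (s4): push. Stack: [s1 s3^-1 s4^-1 s3^-1 s4]
Gen 6 (s1^-1): push. Stack: [s1 s3^-1 s4^-1 s3^-1 s4 s1^-1]
Gen 7 (s3^-1): push. Stack: [s1 s3^-1 s4^-1 s3^-1 s4 s1^-1 s3^-1]
Gen 8 (s4^-1): push. Stack: [s1 s3^-1 s4^-1 s3^-1 s4 s1^-1 s3^-1 s4^-1]
Gen 9 (s2^-1): push. Stack: [s1 s3^-1 s4^-1 s3^-1 s4 s1^-1 s3^-1 s4^-1 s2^-1]
Gen 10 (s4): push. Stack: [s1 s3^-1 s4^-1 s3^-1 s4 s1^-1 s3^-1 s4^-1 s2^-1 s4]
Reduced word: s1 s3^-1 s4^-1 s3^-1 s4 s1^-1 s3^-1 s4^-1 s2^-1 s4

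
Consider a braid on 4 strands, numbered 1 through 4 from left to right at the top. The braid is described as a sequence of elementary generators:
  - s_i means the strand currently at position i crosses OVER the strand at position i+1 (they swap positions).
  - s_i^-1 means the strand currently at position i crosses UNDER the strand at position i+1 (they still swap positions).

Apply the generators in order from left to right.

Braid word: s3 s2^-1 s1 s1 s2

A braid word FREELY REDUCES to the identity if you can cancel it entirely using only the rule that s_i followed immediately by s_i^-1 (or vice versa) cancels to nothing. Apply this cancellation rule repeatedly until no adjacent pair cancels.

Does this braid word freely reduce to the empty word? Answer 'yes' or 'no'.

Gen 1 (s3): push. Stack: [s3]
Gen 2 (s2^-1): push. Stack: [s3 s2^-1]
Gen 3 (s1): push. Stack: [s3 s2^-1 s1]
Gen 4 (s1): push. Stack: [s3 s2^-1 s1 s1]
Gen 5 (s2): push. Stack: [s3 s2^-1 s1 s1 s2]
Reduced word: s3 s2^-1 s1 s1 s2

Answer: no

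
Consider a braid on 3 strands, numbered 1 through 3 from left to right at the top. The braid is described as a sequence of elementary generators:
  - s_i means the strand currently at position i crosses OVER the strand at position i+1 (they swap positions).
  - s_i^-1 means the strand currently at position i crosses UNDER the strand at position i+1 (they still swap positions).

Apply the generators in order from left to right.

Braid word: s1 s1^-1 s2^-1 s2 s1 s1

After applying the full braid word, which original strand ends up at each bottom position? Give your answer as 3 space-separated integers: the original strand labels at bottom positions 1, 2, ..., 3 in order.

Answer: 1 2 3

Derivation:
Gen 1 (s1): strand 1 crosses over strand 2. Perm now: [2 1 3]
Gen 2 (s1^-1): strand 2 crosses under strand 1. Perm now: [1 2 3]
Gen 3 (s2^-1): strand 2 crosses under strand 3. Perm now: [1 3 2]
Gen 4 (s2): strand 3 crosses over strand 2. Perm now: [1 2 3]
Gen 5 (s1): strand 1 crosses over strand 2. Perm now: [2 1 3]
Gen 6 (s1): strand 2 crosses over strand 1. Perm now: [1 2 3]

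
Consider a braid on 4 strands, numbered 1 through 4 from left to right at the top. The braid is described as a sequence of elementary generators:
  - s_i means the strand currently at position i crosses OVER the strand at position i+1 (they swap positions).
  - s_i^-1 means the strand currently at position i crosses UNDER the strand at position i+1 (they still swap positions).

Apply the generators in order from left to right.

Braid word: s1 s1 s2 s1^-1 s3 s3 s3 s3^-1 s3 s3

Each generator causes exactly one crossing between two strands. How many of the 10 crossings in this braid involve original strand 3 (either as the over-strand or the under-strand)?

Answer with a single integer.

Gen 1: crossing 1x2. Involves strand 3? no. Count so far: 0
Gen 2: crossing 2x1. Involves strand 3? no. Count so far: 0
Gen 3: crossing 2x3. Involves strand 3? yes. Count so far: 1
Gen 4: crossing 1x3. Involves strand 3? yes. Count so far: 2
Gen 5: crossing 2x4. Involves strand 3? no. Count so far: 2
Gen 6: crossing 4x2. Involves strand 3? no. Count so far: 2
Gen 7: crossing 2x4. Involves strand 3? no. Count so far: 2
Gen 8: crossing 4x2. Involves strand 3? no. Count so far: 2
Gen 9: crossing 2x4. Involves strand 3? no. Count so far: 2
Gen 10: crossing 4x2. Involves strand 3? no. Count so far: 2

Answer: 2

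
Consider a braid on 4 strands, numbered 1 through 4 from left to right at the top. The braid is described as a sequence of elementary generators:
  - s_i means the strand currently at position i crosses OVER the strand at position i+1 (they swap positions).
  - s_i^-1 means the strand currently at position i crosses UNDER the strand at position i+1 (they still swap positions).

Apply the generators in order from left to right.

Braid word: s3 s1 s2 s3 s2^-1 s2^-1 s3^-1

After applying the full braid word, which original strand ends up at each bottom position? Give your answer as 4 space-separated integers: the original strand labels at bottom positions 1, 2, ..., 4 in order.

Gen 1 (s3): strand 3 crosses over strand 4. Perm now: [1 2 4 3]
Gen 2 (s1): strand 1 crosses over strand 2. Perm now: [2 1 4 3]
Gen 3 (s2): strand 1 crosses over strand 4. Perm now: [2 4 1 3]
Gen 4 (s3): strand 1 crosses over strand 3. Perm now: [2 4 3 1]
Gen 5 (s2^-1): strand 4 crosses under strand 3. Perm now: [2 3 4 1]
Gen 6 (s2^-1): strand 3 crosses under strand 4. Perm now: [2 4 3 1]
Gen 7 (s3^-1): strand 3 crosses under strand 1. Perm now: [2 4 1 3]

Answer: 2 4 1 3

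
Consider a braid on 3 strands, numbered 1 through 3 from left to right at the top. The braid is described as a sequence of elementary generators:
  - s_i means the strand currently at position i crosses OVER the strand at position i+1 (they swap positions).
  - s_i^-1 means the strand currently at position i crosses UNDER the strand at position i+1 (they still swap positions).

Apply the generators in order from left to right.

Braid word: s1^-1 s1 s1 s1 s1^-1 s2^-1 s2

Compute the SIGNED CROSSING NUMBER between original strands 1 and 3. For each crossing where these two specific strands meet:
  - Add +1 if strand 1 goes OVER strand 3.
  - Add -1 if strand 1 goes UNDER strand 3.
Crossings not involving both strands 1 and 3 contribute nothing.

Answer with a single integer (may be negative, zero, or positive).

Answer: -2

Derivation:
Gen 1: crossing 1x2. Both 1&3? no. Sum: 0
Gen 2: crossing 2x1. Both 1&3? no. Sum: 0
Gen 3: crossing 1x2. Both 1&3? no. Sum: 0
Gen 4: crossing 2x1. Both 1&3? no. Sum: 0
Gen 5: crossing 1x2. Both 1&3? no. Sum: 0
Gen 6: 1 under 3. Both 1&3? yes. Contrib: -1. Sum: -1
Gen 7: 3 over 1. Both 1&3? yes. Contrib: -1. Sum: -2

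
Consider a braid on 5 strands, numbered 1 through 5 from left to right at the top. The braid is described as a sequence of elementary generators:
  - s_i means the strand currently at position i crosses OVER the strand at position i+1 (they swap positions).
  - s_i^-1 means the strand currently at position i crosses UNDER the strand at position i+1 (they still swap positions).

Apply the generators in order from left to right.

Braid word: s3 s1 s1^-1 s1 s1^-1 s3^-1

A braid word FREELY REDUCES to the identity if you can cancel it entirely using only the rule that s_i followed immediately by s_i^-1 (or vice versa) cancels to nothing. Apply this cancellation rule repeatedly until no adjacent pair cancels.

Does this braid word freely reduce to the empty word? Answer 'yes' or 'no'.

Answer: yes

Derivation:
Gen 1 (s3): push. Stack: [s3]
Gen 2 (s1): push. Stack: [s3 s1]
Gen 3 (s1^-1): cancels prior s1. Stack: [s3]
Gen 4 (s1): push. Stack: [s3 s1]
Gen 5 (s1^-1): cancels prior s1. Stack: [s3]
Gen 6 (s3^-1): cancels prior s3. Stack: []
Reduced word: (empty)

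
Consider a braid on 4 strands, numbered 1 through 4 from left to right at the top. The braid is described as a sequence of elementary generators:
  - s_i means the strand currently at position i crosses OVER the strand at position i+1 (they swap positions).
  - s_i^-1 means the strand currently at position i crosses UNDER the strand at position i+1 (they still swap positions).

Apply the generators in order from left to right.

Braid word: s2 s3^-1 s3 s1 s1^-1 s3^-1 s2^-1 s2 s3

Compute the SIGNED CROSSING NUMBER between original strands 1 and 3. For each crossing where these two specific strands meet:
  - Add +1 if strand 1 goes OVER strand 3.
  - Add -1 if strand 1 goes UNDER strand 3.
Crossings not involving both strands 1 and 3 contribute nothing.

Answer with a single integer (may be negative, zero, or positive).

Answer: 2

Derivation:
Gen 1: crossing 2x3. Both 1&3? no. Sum: 0
Gen 2: crossing 2x4. Both 1&3? no. Sum: 0
Gen 3: crossing 4x2. Both 1&3? no. Sum: 0
Gen 4: 1 over 3. Both 1&3? yes. Contrib: +1. Sum: 1
Gen 5: 3 under 1. Both 1&3? yes. Contrib: +1. Sum: 2
Gen 6: crossing 2x4. Both 1&3? no. Sum: 2
Gen 7: crossing 3x4. Both 1&3? no. Sum: 2
Gen 8: crossing 4x3. Both 1&3? no. Sum: 2
Gen 9: crossing 4x2. Both 1&3? no. Sum: 2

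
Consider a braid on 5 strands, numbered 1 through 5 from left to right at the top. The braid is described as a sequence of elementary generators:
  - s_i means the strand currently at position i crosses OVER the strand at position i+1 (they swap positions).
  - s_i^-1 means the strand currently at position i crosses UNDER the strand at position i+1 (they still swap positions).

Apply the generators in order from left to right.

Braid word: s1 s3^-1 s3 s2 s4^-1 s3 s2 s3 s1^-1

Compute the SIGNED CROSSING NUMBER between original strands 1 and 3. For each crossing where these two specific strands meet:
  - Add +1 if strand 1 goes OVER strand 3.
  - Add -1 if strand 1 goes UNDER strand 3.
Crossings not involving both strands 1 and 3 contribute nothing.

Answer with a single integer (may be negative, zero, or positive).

Answer: 0

Derivation:
Gen 1: crossing 1x2. Both 1&3? no. Sum: 0
Gen 2: crossing 3x4. Both 1&3? no. Sum: 0
Gen 3: crossing 4x3. Both 1&3? no. Sum: 0
Gen 4: 1 over 3. Both 1&3? yes. Contrib: +1. Sum: 1
Gen 5: crossing 4x5. Both 1&3? no. Sum: 1
Gen 6: crossing 1x5. Both 1&3? no. Sum: 1
Gen 7: crossing 3x5. Both 1&3? no. Sum: 1
Gen 8: 3 over 1. Both 1&3? yes. Contrib: -1. Sum: 0
Gen 9: crossing 2x5. Both 1&3? no. Sum: 0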